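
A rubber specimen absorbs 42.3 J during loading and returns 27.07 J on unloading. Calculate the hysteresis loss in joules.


Hysteresis loss = loading - unloading
= 42.3 - 27.07
= 15.23 J

15.23 J


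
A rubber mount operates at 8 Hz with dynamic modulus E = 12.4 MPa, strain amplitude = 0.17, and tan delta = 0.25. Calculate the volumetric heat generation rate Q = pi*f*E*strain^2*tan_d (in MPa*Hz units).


Q = pi * f * E * strain^2 * tan_d
= pi * 8 * 12.4 * 0.17^2 * 0.25
= pi * 8 * 12.4 * 0.0289 * 0.25
= 2.2516

Q = 2.2516


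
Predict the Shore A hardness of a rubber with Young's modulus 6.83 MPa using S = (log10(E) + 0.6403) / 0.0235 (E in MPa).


log10(E) = 0.0235*S - 0.6403  =>  S = (log10(E) + 0.6403) / 0.0235
log10(6.83) = 0.834421
S = (0.834421 + 0.6403) / 0.0235 = 1.474721 / 0.0235
S = 62.8

Shore A = 62.8


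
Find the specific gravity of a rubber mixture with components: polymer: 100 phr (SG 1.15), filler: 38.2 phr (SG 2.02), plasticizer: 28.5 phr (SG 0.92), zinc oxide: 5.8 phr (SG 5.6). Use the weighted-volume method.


Sum of weights = 172.5
Volume contributions:
  polymer: 100/1.15 = 86.9565
  filler: 38.2/2.02 = 18.9109
  plasticizer: 28.5/0.92 = 30.9783
  zinc oxide: 5.8/5.6 = 1.0357
Sum of volumes = 137.8814
SG = 172.5 / 137.8814 = 1.251

SG = 1.251


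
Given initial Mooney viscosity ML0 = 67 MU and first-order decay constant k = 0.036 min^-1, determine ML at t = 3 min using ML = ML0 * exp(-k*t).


ML = ML0 * exp(-k * t)
ML = 67 * exp(-0.036 * 3)
ML = 67 * 0.8976
ML = 60.14 MU

60.14 MU


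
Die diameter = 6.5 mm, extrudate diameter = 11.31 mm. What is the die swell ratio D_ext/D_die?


Die swell ratio = D_extrudate / D_die
= 11.31 / 6.5
= 1.74

Die swell = 1.74


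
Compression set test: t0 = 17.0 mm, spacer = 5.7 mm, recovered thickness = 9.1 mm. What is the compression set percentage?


CS = (t0 - recovered) / (t0 - ts) * 100
= (17.0 - 9.1) / (17.0 - 5.7) * 100
= 7.9 / 11.3 * 100
= 69.9%

69.9%


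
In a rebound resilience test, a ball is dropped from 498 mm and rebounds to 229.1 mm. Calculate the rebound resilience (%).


Resilience = h_rebound / h_drop * 100
= 229.1 / 498 * 100
= 46.0%

46.0%


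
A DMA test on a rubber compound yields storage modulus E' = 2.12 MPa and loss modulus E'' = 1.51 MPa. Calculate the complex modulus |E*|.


|E*| = sqrt(E'^2 + E''^2)
= sqrt(2.12^2 + 1.51^2)
= sqrt(4.4944 + 2.2801)
= 2.603 MPa

2.603 MPa


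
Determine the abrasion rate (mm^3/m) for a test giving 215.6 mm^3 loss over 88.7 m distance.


Rate = volume_loss / distance
= 215.6 / 88.7
= 2.431 mm^3/m

2.431 mm^3/m


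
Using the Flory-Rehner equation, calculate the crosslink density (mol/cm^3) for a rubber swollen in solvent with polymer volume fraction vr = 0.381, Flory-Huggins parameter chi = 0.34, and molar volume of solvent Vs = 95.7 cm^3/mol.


ln(1 - vr) = ln(1 - 0.381) = -0.4797
Numerator = -((-0.4797) + 0.381 + 0.34 * 0.381^2) = 0.0493
Denominator = 95.7 * (0.381^(1/3) - 0.381/2) = 51.1469
nu = 0.0493 / 51.1469 = 9.6380e-04 mol/cm^3

9.6380e-04 mol/cm^3


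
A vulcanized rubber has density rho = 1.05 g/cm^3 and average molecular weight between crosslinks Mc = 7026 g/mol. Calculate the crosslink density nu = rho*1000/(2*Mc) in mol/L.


nu = rho * 1000 / (2 * Mc)
nu = 1.05 * 1000 / (2 * 7026)
nu = 1050.0 / 14052
nu = 0.0747 mol/L

0.0747 mol/L


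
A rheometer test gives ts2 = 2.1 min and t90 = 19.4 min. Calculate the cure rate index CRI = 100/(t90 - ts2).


CRI = 100 / (t90 - ts2)
= 100 / (19.4 - 2.1)
= 100 / 17.3
= 5.78 min^-1

5.78 min^-1


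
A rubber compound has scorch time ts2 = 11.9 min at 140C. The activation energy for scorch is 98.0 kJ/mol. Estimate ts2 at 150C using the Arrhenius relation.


Convert temperatures: T1 = 140 + 273.15 = 413.15 K, T2 = 150 + 273.15 = 423.15 K
ts2_new = 11.9 * exp(98000 / 8.314 * (1/423.15 - 1/413.15))
1/T2 - 1/T1 = -5.7200e-05
ts2_new = 6.06 min

6.06 min


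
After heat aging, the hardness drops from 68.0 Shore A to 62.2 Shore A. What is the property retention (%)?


Retention = aged / original * 100
= 62.2 / 68.0 * 100
= 91.5%

91.5%


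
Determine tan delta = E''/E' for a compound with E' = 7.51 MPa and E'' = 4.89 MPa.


tan delta = E'' / E'
= 4.89 / 7.51
= 0.6511

tan delta = 0.6511


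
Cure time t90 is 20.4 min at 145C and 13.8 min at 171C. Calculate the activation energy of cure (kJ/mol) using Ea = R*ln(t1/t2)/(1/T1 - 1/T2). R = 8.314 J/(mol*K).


T1 = 418.15 K, T2 = 444.15 K
1/T1 - 1/T2 = 1.3999e-04
ln(t1/t2) = ln(20.4/13.8) = 0.3909
Ea = 8.314 * 0.3909 / 1.3999e-04 = 23212.7544 J/mol
Ea = 23.21 kJ/mol

23.21 kJ/mol


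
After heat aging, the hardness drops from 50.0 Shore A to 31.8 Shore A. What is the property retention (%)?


Retention = aged / original * 100
= 31.8 / 50.0 * 100
= 63.6%

63.6%


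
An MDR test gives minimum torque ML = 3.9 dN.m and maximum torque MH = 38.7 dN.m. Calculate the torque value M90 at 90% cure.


M90 = ML + 0.9 * (MH - ML)
M90 = 3.9 + 0.9 * (38.7 - 3.9)
M90 = 3.9 + 0.9 * 34.8
M90 = 35.22 dN.m

35.22 dN.m


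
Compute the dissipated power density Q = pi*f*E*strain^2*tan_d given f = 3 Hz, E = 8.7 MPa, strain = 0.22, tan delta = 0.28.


Q = pi * f * E * strain^2 * tan_d
= pi * 3 * 8.7 * 0.22^2 * 0.28
= pi * 3 * 8.7 * 0.0484 * 0.28
= 1.1112

Q = 1.1112


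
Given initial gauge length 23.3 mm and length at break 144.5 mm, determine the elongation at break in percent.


Elongation = (Lf - L0) / L0 * 100
= (144.5 - 23.3) / 23.3 * 100
= 121.2 / 23.3 * 100
= 520.2%

520.2%


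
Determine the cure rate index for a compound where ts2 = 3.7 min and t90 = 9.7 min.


CRI = 100 / (t90 - ts2)
= 100 / (9.7 - 3.7)
= 100 / 6.0
= 16.67 min^-1

16.67 min^-1


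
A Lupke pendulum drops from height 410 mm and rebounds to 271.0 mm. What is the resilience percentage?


Resilience = h_rebound / h_drop * 100
= 271.0 / 410 * 100
= 66.1%

66.1%


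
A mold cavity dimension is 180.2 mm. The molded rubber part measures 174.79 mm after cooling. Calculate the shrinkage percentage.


Shrinkage = (mold - part) / mold * 100
= (180.2 - 174.79) / 180.2 * 100
= 5.41 / 180.2 * 100
= 3.0%

3.0%


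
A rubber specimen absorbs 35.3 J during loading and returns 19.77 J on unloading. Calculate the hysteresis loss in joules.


Hysteresis loss = loading - unloading
= 35.3 - 19.77
= 15.53 J

15.53 J


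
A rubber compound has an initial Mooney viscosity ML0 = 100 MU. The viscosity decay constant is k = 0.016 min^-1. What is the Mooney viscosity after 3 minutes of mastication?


ML = ML0 * exp(-k * t)
ML = 100 * exp(-0.016 * 3)
ML = 100 * 0.9531
ML = 95.31 MU

95.31 MU


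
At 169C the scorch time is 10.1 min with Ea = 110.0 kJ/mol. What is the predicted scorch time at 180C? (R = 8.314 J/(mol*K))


Convert temperatures: T1 = 169 + 273.15 = 442.15 K, T2 = 180 + 273.15 = 453.15 K
ts2_new = 10.1 * exp(110000 / 8.314 * (1/453.15 - 1/442.15))
1/T2 - 1/T1 = -5.4901e-05
ts2_new = 4.88 min

4.88 min


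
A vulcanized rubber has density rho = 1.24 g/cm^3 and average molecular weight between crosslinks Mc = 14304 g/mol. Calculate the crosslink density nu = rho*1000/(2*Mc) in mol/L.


nu = rho * 1000 / (2 * Mc)
nu = 1.24 * 1000 / (2 * 14304)
nu = 1240.0 / 28608
nu = 0.0433 mol/L

0.0433 mol/L


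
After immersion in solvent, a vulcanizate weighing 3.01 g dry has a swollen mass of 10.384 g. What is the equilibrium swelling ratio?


Q = W_swollen / W_dry
Q = 10.384 / 3.01
Q = 3.45

Q = 3.45


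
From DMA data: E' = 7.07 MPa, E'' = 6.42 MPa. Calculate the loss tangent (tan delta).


tan delta = E'' / E'
= 6.42 / 7.07
= 0.9081

tan delta = 0.9081


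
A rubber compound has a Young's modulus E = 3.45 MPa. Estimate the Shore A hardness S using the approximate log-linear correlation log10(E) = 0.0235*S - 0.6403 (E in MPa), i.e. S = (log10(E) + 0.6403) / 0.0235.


log10(E) = 0.0235*S - 0.6403  =>  S = (log10(E) + 0.6403) / 0.0235
log10(3.45) = 0.537819
S = (0.537819 + 0.6403) / 0.0235 = 1.178119 / 0.0235
S = 50.1

Shore A = 50.1


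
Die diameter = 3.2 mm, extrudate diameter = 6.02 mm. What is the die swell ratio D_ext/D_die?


Die swell ratio = D_extrudate / D_die
= 6.02 / 3.2
= 1.881

Die swell = 1.881


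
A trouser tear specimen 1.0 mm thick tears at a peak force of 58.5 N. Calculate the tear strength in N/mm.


Tear strength = force / thickness
= 58.5 / 1.0
= 58.5 N/mm

58.5 N/mm


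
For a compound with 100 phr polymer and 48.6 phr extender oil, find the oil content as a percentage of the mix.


Oil % = oil / (100 + oil) * 100
= 48.6 / (100 + 48.6) * 100
= 48.6 / 148.6 * 100
= 32.71%

32.71%


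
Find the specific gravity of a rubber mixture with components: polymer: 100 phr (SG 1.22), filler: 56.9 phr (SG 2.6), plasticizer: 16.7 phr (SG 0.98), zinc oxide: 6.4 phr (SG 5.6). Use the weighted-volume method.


Sum of weights = 180.0
Volume contributions:
  polymer: 100/1.22 = 81.9672
  filler: 56.9/2.6 = 21.8846
  plasticizer: 16.7/0.98 = 17.0408
  zinc oxide: 6.4/5.6 = 1.1429
Sum of volumes = 122.0355
SG = 180.0 / 122.0355 = 1.475

SG = 1.475


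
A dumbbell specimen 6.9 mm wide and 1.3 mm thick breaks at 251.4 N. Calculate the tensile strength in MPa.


Area = width * thickness = 6.9 * 1.3 = 8.97 mm^2
TS = force / area = 251.4 / 8.97 = 28.03 MPa

28.03 MPa


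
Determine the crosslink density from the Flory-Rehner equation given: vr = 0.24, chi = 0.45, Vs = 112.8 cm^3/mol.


ln(1 - vr) = ln(1 - 0.24) = -0.2744
Numerator = -((-0.2744) + 0.24 + 0.45 * 0.24^2) = 0.0085
Denominator = 112.8 * (0.24^(1/3) - 0.24/2) = 56.5632
nu = 0.0085 / 56.5632 = 1.5057e-04 mol/cm^3

1.5057e-04 mol/cm^3


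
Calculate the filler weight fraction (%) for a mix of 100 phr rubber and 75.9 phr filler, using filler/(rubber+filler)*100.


Filler % = filler / (rubber + filler) * 100
= 75.9 / (100 + 75.9) * 100
= 75.9 / 175.9 * 100
= 43.15%

43.15%


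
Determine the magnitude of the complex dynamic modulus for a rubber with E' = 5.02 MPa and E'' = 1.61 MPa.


|E*| = sqrt(E'^2 + E''^2)
= sqrt(5.02^2 + 1.61^2)
= sqrt(25.2004 + 2.5921)
= 5.272 MPa

5.272 MPa


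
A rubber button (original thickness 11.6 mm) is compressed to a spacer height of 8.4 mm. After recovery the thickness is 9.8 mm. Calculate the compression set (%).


CS = (t0 - recovered) / (t0 - ts) * 100
= (11.6 - 9.8) / (11.6 - 8.4) * 100
= 1.8 / 3.2 * 100
= 56.2%

56.2%


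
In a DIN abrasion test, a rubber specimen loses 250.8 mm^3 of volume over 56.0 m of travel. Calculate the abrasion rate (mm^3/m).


Rate = volume_loss / distance
= 250.8 / 56.0
= 4.479 mm^3/m

4.479 mm^3/m


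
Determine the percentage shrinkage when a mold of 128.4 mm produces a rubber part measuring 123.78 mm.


Shrinkage = (mold - part) / mold * 100
= (128.4 - 123.78) / 128.4 * 100
= 4.62 / 128.4 * 100
= 3.6%

3.6%


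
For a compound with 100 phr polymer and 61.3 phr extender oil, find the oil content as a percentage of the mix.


Oil % = oil / (100 + oil) * 100
= 61.3 / (100 + 61.3) * 100
= 61.3 / 161.3 * 100
= 38.0%

38.0%


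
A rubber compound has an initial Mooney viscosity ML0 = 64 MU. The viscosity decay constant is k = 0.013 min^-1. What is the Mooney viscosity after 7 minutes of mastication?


ML = ML0 * exp(-k * t)
ML = 64 * exp(-0.013 * 7)
ML = 64 * 0.9130
ML = 58.43 MU

58.43 MU


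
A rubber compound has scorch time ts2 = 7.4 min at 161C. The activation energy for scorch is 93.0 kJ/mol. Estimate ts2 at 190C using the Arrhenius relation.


Convert temperatures: T1 = 161 + 273.15 = 434.15 K, T2 = 190 + 273.15 = 463.15 K
ts2_new = 7.4 * exp(93000 / 8.314 * (1/463.15 - 1/434.15))
1/T2 - 1/T1 = -1.4422e-04
ts2_new = 1.47 min

1.47 min


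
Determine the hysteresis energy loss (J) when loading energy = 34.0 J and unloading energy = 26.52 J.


Hysteresis loss = loading - unloading
= 34.0 - 26.52
= 7.48 J

7.48 J


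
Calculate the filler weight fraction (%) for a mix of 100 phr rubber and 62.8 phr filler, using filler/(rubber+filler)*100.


Filler % = filler / (rubber + filler) * 100
= 62.8 / (100 + 62.8) * 100
= 62.8 / 162.8 * 100
= 38.57%

38.57%


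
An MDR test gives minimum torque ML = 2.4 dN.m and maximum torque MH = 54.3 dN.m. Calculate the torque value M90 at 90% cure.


M90 = ML + 0.9 * (MH - ML)
M90 = 2.4 + 0.9 * (54.3 - 2.4)
M90 = 2.4 + 0.9 * 51.9
M90 = 49.11 dN.m

49.11 dN.m


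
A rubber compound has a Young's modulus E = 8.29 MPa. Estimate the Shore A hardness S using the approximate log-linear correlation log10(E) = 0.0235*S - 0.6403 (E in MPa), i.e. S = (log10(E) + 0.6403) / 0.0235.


log10(E) = 0.0235*S - 0.6403  =>  S = (log10(E) + 0.6403) / 0.0235
log10(8.29) = 0.918555
S = (0.918555 + 0.6403) / 0.0235 = 1.558855 / 0.0235
S = 66.3

Shore A = 66.3


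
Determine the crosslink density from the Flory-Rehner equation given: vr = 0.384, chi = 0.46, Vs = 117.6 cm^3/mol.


ln(1 - vr) = ln(1 - 0.384) = -0.4845
Numerator = -((-0.4845) + 0.384 + 0.46 * 0.384^2) = 0.0327
Denominator = 117.6 * (0.384^(1/3) - 0.384/2) = 62.8982
nu = 0.0327 / 62.8982 = 5.1955e-04 mol/cm^3

5.1955e-04 mol/cm^3


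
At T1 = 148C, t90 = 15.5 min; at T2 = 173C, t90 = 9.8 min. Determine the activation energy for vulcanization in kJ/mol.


T1 = 421.15 K, T2 = 446.15 K
1/T1 - 1/T2 = 1.3305e-04
ln(t1/t2) = ln(15.5/9.8) = 0.4585
Ea = 8.314 * 0.4585 / 1.3305e-04 = 28647.5131 J/mol
Ea = 28.65 kJ/mol

28.65 kJ/mol


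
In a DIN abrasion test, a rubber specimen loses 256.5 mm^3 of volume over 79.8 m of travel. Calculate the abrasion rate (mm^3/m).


Rate = volume_loss / distance
= 256.5 / 79.8
= 3.214 mm^3/m

3.214 mm^3/m


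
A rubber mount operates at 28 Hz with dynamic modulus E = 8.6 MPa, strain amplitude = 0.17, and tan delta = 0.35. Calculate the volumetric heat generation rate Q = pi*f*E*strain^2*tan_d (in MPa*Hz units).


Q = pi * f * E * strain^2 * tan_d
= pi * 28 * 8.6 * 0.17^2 * 0.35
= pi * 28 * 8.6 * 0.0289 * 0.35
= 7.6520

Q = 7.6520


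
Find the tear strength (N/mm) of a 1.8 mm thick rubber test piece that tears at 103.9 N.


Tear strength = force / thickness
= 103.9 / 1.8
= 57.72 N/mm

57.72 N/mm


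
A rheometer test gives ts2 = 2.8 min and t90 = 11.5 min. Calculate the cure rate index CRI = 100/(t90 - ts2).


CRI = 100 / (t90 - ts2)
= 100 / (11.5 - 2.8)
= 100 / 8.7
= 11.49 min^-1

11.49 min^-1


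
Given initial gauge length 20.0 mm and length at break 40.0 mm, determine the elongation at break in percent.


Elongation = (Lf - L0) / L0 * 100
= (40.0 - 20.0) / 20.0 * 100
= 20.0 / 20.0 * 100
= 100.0%

100.0%


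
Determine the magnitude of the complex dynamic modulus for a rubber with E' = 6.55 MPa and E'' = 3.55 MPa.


|E*| = sqrt(E'^2 + E''^2)
= sqrt(6.55^2 + 3.55^2)
= sqrt(42.9025 + 12.6025)
= 7.45 MPa

7.45 MPa


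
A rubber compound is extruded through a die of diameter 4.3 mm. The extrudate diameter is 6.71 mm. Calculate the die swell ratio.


Die swell ratio = D_extrudate / D_die
= 6.71 / 4.3
= 1.56

Die swell = 1.56


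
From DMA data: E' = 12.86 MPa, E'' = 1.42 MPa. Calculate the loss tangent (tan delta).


tan delta = E'' / E'
= 1.42 / 12.86
= 0.1104

tan delta = 0.1104


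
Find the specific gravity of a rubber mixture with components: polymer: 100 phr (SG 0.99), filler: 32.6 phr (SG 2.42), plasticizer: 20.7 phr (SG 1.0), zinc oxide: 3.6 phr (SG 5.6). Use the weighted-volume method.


Sum of weights = 156.9
Volume contributions:
  polymer: 100/0.99 = 101.0101
  filler: 32.6/2.42 = 13.4711
  plasticizer: 20.7/1.0 = 20.7000
  zinc oxide: 3.6/5.6 = 0.6429
Sum of volumes = 135.8240
SG = 156.9 / 135.8240 = 1.155

SG = 1.155


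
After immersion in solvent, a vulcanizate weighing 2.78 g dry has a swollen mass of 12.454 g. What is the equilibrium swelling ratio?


Q = W_swollen / W_dry
Q = 12.454 / 2.78
Q = 4.48

Q = 4.48


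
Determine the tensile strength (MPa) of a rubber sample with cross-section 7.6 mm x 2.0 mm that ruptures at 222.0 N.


Area = width * thickness = 7.6 * 2.0 = 15.2 mm^2
TS = force / area = 222.0 / 15.2 = 14.61 MPa

14.61 MPa


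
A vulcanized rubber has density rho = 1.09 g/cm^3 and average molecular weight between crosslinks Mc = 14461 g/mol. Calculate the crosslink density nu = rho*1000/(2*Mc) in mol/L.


nu = rho * 1000 / (2 * Mc)
nu = 1.09 * 1000 / (2 * 14461)
nu = 1090.0 / 28922
nu = 0.0377 mol/L

0.0377 mol/L


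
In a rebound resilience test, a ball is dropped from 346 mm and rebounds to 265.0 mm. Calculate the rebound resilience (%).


Resilience = h_rebound / h_drop * 100
= 265.0 / 346 * 100
= 76.6%

76.6%


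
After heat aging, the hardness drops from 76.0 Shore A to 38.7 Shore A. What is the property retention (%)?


Retention = aged / original * 100
= 38.7 / 76.0 * 100
= 50.9%

50.9%


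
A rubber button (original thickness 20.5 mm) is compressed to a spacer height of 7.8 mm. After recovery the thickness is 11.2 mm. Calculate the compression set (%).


CS = (t0 - recovered) / (t0 - ts) * 100
= (20.5 - 11.2) / (20.5 - 7.8) * 100
= 9.3 / 12.7 * 100
= 73.2%

73.2%


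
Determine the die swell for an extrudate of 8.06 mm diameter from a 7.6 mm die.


Die swell ratio = D_extrudate / D_die
= 8.06 / 7.6
= 1.061

Die swell = 1.061


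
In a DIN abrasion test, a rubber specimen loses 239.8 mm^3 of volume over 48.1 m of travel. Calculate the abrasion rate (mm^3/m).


Rate = volume_loss / distance
= 239.8 / 48.1
= 4.985 mm^3/m

4.985 mm^3/m


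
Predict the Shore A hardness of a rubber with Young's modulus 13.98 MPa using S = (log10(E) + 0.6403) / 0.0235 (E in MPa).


log10(E) = 0.0235*S - 0.6403  =>  S = (log10(E) + 0.6403) / 0.0235
log10(13.98) = 1.145507
S = (1.145507 + 0.6403) / 0.0235 = 1.785807 / 0.0235
S = 76.0

Shore A = 76.0


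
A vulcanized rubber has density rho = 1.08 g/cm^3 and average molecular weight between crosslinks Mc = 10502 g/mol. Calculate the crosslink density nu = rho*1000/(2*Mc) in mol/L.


nu = rho * 1000 / (2 * Mc)
nu = 1.08 * 1000 / (2 * 10502)
nu = 1080.0 / 21004
nu = 0.0514 mol/L

0.0514 mol/L


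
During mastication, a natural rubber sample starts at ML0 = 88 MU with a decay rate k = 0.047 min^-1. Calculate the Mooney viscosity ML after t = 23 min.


ML = ML0 * exp(-k * t)
ML = 88 * exp(-0.047 * 23)
ML = 88 * 0.3393
ML = 29.85 MU

29.85 MU


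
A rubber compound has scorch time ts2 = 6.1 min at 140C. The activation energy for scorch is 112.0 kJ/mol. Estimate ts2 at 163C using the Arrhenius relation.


Convert temperatures: T1 = 140 + 273.15 = 413.15 K, T2 = 163 + 273.15 = 436.15 K
ts2_new = 6.1 * exp(112000 / 8.314 * (1/436.15 - 1/413.15))
1/T2 - 1/T1 = -1.2764e-04
ts2_new = 1.09 min

1.09 min


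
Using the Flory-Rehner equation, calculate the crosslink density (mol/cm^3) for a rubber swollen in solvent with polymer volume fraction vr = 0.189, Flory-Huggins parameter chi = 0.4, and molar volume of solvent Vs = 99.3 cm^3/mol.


ln(1 - vr) = ln(1 - 0.189) = -0.2095
Numerator = -((-0.2095) + 0.189 + 0.4 * 0.189^2) = 0.0062
Denominator = 99.3 * (0.189^(1/3) - 0.189/2) = 47.6024
nu = 0.0062 / 47.6024 = 1.3022e-04 mol/cm^3

1.3022e-04 mol/cm^3


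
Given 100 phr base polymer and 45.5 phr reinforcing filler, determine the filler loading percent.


Filler % = filler / (rubber + filler) * 100
= 45.5 / (100 + 45.5) * 100
= 45.5 / 145.5 * 100
= 31.27%

31.27%


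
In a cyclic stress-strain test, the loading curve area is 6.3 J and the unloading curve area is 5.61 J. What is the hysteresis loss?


Hysteresis loss = loading - unloading
= 6.3 - 5.61
= 0.69 J

0.69 J


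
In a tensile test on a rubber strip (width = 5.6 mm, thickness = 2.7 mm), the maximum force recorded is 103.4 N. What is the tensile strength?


Area = width * thickness = 5.6 * 2.7 = 15.12 mm^2
TS = force / area = 103.4 / 15.12 = 6.84 MPa

6.84 MPa


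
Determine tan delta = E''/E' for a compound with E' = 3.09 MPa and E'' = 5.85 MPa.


tan delta = E'' / E'
= 5.85 / 3.09
= 1.8932

tan delta = 1.8932


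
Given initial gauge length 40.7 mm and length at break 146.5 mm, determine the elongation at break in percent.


Elongation = (Lf - L0) / L0 * 100
= (146.5 - 40.7) / 40.7 * 100
= 105.8 / 40.7 * 100
= 260.0%

260.0%


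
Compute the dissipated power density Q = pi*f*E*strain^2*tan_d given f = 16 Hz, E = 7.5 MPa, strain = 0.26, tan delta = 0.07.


Q = pi * f * E * strain^2 * tan_d
= pi * 16 * 7.5 * 0.26^2 * 0.07
= pi * 16 * 7.5 * 0.0676 * 0.07
= 1.7839

Q = 1.7839


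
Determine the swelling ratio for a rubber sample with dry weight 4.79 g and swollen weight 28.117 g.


Q = W_swollen / W_dry
Q = 28.117 / 4.79
Q = 5.87

Q = 5.87


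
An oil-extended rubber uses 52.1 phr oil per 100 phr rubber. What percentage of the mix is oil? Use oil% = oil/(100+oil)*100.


Oil % = oil / (100 + oil) * 100
= 52.1 / (100 + 52.1) * 100
= 52.1 / 152.1 * 100
= 34.25%

34.25%


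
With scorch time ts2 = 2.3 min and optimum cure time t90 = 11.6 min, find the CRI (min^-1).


CRI = 100 / (t90 - ts2)
= 100 / (11.6 - 2.3)
= 100 / 9.3
= 10.75 min^-1

10.75 min^-1


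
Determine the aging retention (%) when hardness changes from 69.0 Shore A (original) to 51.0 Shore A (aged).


Retention = aged / original * 100
= 51.0 / 69.0 * 100
= 73.9%

73.9%


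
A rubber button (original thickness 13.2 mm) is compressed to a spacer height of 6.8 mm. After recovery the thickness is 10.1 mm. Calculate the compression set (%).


CS = (t0 - recovered) / (t0 - ts) * 100
= (13.2 - 10.1) / (13.2 - 6.8) * 100
= 3.1 / 6.4 * 100
= 48.4%

48.4%


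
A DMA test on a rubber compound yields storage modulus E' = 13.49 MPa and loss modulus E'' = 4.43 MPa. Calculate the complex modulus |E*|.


|E*| = sqrt(E'^2 + E''^2)
= sqrt(13.49^2 + 4.43^2)
= sqrt(181.9801 + 19.6249)
= 14.199 MPa

14.199 MPa


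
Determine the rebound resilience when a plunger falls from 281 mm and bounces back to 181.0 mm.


Resilience = h_rebound / h_drop * 100
= 181.0 / 281 * 100
= 64.4%

64.4%


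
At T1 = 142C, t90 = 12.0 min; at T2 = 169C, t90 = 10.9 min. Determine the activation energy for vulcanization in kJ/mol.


T1 = 415.15 K, T2 = 442.15 K
1/T1 - 1/T2 = 1.4709e-04
ln(t1/t2) = ln(12.0/10.9) = 0.0961
Ea = 8.314 * 0.0961 / 1.4709e-04 = 5434.2859 J/mol
Ea = 5.43 kJ/mol

5.43 kJ/mol


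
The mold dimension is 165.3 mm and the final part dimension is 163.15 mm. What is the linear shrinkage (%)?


Shrinkage = (mold - part) / mold * 100
= (165.3 - 163.15) / 165.3 * 100
= 2.15 / 165.3 * 100
= 1.3%

1.3%


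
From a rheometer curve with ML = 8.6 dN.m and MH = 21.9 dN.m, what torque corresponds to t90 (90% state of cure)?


M90 = ML + 0.9 * (MH - ML)
M90 = 8.6 + 0.9 * (21.9 - 8.6)
M90 = 8.6 + 0.9 * 13.3
M90 = 20.57 dN.m

20.57 dN.m


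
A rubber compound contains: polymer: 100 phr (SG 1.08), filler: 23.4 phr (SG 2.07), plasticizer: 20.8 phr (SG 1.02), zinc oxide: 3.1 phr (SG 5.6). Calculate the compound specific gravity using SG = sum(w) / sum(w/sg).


Sum of weights = 147.3
Volume contributions:
  polymer: 100/1.08 = 92.5926
  filler: 23.4/2.07 = 11.3043
  plasticizer: 20.8/1.02 = 20.3922
  zinc oxide: 3.1/5.6 = 0.5536
Sum of volumes = 124.8427
SG = 147.3 / 124.8427 = 1.18

SG = 1.18


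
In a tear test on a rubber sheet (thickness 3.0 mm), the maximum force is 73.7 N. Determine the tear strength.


Tear strength = force / thickness
= 73.7 / 3.0
= 24.57 N/mm

24.57 N/mm


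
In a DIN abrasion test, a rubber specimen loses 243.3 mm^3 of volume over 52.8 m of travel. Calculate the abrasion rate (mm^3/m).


Rate = volume_loss / distance
= 243.3 / 52.8
= 4.608 mm^3/m

4.608 mm^3/m


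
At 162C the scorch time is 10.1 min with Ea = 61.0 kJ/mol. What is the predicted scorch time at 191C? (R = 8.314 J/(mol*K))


Convert temperatures: T1 = 162 + 273.15 = 435.15 K, T2 = 191 + 273.15 = 464.15 K
ts2_new = 10.1 * exp(61000 / 8.314 * (1/464.15 - 1/435.15))
1/T2 - 1/T1 = -1.4358e-04
ts2_new = 3.52 min

3.52 min


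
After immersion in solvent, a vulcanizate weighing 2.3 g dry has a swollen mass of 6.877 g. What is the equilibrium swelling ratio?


Q = W_swollen / W_dry
Q = 6.877 / 2.3
Q = 2.99

Q = 2.99


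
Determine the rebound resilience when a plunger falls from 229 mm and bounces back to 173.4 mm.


Resilience = h_rebound / h_drop * 100
= 173.4 / 229 * 100
= 75.7%

75.7%


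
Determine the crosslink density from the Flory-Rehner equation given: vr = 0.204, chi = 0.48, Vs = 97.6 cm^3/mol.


ln(1 - vr) = ln(1 - 0.204) = -0.2282
Numerator = -((-0.2282) + 0.204 + 0.48 * 0.204^2) = 0.0042
Denominator = 97.6 * (0.204^(1/3) - 0.204/2) = 47.4996
nu = 0.0042 / 47.4996 = 8.8009e-05 mol/cm^3

8.8009e-05 mol/cm^3


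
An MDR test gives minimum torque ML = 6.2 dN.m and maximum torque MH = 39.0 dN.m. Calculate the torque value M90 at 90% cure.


M90 = ML + 0.9 * (MH - ML)
M90 = 6.2 + 0.9 * (39.0 - 6.2)
M90 = 6.2 + 0.9 * 32.8
M90 = 35.72 dN.m

35.72 dN.m


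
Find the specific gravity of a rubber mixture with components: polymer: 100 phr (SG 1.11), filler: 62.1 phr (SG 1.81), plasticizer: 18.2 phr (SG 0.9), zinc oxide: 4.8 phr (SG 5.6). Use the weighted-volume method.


Sum of weights = 185.1
Volume contributions:
  polymer: 100/1.11 = 90.0901
  filler: 62.1/1.81 = 34.3094
  plasticizer: 18.2/0.9 = 20.2222
  zinc oxide: 4.8/5.6 = 0.8571
Sum of volumes = 145.4788
SG = 185.1 / 145.4788 = 1.272

SG = 1.272


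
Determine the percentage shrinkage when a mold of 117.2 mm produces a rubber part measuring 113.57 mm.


Shrinkage = (mold - part) / mold * 100
= (117.2 - 113.57) / 117.2 * 100
= 3.63 / 117.2 * 100
= 3.1%

3.1%


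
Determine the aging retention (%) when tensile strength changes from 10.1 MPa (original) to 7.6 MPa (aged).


Retention = aged / original * 100
= 7.6 / 10.1 * 100
= 75.2%

75.2%


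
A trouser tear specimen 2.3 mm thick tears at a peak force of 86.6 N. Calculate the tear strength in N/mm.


Tear strength = force / thickness
= 86.6 / 2.3
= 37.65 N/mm

37.65 N/mm


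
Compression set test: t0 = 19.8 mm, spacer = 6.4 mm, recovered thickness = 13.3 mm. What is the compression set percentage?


CS = (t0 - recovered) / (t0 - ts) * 100
= (19.8 - 13.3) / (19.8 - 6.4) * 100
= 6.5 / 13.4 * 100
= 48.5%

48.5%


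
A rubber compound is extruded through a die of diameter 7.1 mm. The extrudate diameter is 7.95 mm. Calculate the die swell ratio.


Die swell ratio = D_extrudate / D_die
= 7.95 / 7.1
= 1.12

Die swell = 1.12


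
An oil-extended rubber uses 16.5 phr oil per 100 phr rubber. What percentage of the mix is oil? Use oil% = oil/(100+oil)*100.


Oil % = oil / (100 + oil) * 100
= 16.5 / (100 + 16.5) * 100
= 16.5 / 116.5 * 100
= 14.16%

14.16%


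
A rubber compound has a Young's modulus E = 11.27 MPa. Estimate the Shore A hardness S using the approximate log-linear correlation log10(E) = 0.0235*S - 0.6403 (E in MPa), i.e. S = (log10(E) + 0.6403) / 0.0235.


log10(E) = 0.0235*S - 0.6403  =>  S = (log10(E) + 0.6403) / 0.0235
log10(11.27) = 1.051924
S = (1.051924 + 0.6403) / 0.0235 = 1.692224 / 0.0235
S = 72.0

Shore A = 72.0


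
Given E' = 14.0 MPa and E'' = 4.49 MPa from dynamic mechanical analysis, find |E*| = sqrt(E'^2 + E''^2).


|E*| = sqrt(E'^2 + E''^2)
= sqrt(14.0^2 + 4.49^2)
= sqrt(196.0000 + 20.1601)
= 14.702 MPa

14.702 MPa


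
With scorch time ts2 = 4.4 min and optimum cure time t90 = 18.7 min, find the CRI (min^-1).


CRI = 100 / (t90 - ts2)
= 100 / (18.7 - 4.4)
= 100 / 14.3
= 6.99 min^-1

6.99 min^-1


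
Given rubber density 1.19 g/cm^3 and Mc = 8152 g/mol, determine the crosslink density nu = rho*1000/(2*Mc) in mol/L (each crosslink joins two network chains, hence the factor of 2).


nu = rho * 1000 / (2 * Mc)
nu = 1.19 * 1000 / (2 * 8152)
nu = 1190.0 / 16304
nu = 0.0730 mol/L

0.0730 mol/L


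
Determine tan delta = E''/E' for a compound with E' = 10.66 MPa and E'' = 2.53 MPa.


tan delta = E'' / E'
= 2.53 / 10.66
= 0.2373

tan delta = 0.2373


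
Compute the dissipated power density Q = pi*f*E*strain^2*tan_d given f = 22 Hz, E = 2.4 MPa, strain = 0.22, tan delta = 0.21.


Q = pi * f * E * strain^2 * tan_d
= pi * 22 * 2.4 * 0.22^2 * 0.21
= pi * 22 * 2.4 * 0.0484 * 0.21
= 1.6860

Q = 1.6860


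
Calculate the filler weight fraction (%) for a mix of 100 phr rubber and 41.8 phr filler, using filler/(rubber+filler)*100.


Filler % = filler / (rubber + filler) * 100
= 41.8 / (100 + 41.8) * 100
= 41.8 / 141.8 * 100
= 29.48%

29.48%


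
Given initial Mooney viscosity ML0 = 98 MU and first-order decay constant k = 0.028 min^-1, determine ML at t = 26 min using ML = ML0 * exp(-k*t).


ML = ML0 * exp(-k * t)
ML = 98 * exp(-0.028 * 26)
ML = 98 * 0.4829
ML = 47.32 MU

47.32 MU


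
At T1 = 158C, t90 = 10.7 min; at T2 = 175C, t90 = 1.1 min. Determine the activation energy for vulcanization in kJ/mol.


T1 = 431.15 K, T2 = 448.15 K
1/T1 - 1/T2 = 8.7983e-05
ln(t1/t2) = ln(10.7/1.1) = 2.2749
Ea = 8.314 * 2.2749 / 8.7983e-05 = 214971.8569 J/mol
Ea = 214.97 kJ/mol

214.97 kJ/mol


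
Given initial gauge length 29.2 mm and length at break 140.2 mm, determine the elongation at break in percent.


Elongation = (Lf - L0) / L0 * 100
= (140.2 - 29.2) / 29.2 * 100
= 111.0 / 29.2 * 100
= 380.1%

380.1%


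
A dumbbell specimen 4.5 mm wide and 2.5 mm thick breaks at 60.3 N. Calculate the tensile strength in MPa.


Area = width * thickness = 4.5 * 2.5 = 11.25 mm^2
TS = force / area = 60.3 / 11.25 = 5.36 MPa

5.36 MPa


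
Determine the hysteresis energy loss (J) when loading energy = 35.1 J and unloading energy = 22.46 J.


Hysteresis loss = loading - unloading
= 35.1 - 22.46
= 12.64 J

12.64 J


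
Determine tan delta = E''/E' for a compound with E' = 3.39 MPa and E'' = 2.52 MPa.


tan delta = E'' / E'
= 2.52 / 3.39
= 0.7434

tan delta = 0.7434


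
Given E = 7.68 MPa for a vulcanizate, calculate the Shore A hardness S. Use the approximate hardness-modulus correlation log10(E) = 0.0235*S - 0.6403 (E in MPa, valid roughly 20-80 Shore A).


log10(E) = 0.0235*S - 0.6403  =>  S = (log10(E) + 0.6403) / 0.0235
log10(7.68) = 0.885361
S = (0.885361 + 0.6403) / 0.0235 = 1.525661 / 0.0235
S = 64.9

Shore A = 64.9


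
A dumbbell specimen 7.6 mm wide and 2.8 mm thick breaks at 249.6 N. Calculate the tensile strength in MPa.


Area = width * thickness = 7.6 * 2.8 = 21.28 mm^2
TS = force / area = 249.6 / 21.28 = 11.73 MPa

11.73 MPa


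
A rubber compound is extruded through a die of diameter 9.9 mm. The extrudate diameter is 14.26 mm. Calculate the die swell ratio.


Die swell ratio = D_extrudate / D_die
= 14.26 / 9.9
= 1.44

Die swell = 1.44


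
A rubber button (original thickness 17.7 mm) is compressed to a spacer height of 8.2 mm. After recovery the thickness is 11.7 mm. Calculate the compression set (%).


CS = (t0 - recovered) / (t0 - ts) * 100
= (17.7 - 11.7) / (17.7 - 8.2) * 100
= 6.0 / 9.5 * 100
= 63.2%

63.2%


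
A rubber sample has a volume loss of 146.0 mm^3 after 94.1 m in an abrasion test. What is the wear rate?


Rate = volume_loss / distance
= 146.0 / 94.1
= 1.552 mm^3/m

1.552 mm^3/m


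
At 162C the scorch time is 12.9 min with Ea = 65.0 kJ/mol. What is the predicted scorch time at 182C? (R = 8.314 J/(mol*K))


Convert temperatures: T1 = 162 + 273.15 = 435.15 K, T2 = 182 + 273.15 = 455.15 K
ts2_new = 12.9 * exp(65000 / 8.314 * (1/455.15 - 1/435.15))
1/T2 - 1/T1 = -1.0098e-04
ts2_new = 5.86 min

5.86 min


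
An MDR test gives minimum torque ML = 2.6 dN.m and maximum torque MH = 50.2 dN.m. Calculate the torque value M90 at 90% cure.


M90 = ML + 0.9 * (MH - ML)
M90 = 2.6 + 0.9 * (50.2 - 2.6)
M90 = 2.6 + 0.9 * 47.6
M90 = 45.44 dN.m

45.44 dN.m


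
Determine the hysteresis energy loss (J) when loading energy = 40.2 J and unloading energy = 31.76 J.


Hysteresis loss = loading - unloading
= 40.2 - 31.76
= 8.44 J

8.44 J


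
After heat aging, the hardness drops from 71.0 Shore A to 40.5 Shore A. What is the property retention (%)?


Retention = aged / original * 100
= 40.5 / 71.0 * 100
= 57.0%

57.0%


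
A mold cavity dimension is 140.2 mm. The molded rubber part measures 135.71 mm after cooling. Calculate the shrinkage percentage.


Shrinkage = (mold - part) / mold * 100
= (140.2 - 135.71) / 140.2 * 100
= 4.49 / 140.2 * 100
= 3.2%

3.2%


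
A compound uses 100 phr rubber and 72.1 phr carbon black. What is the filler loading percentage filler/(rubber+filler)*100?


Filler % = filler / (rubber + filler) * 100
= 72.1 / (100 + 72.1) * 100
= 72.1 / 172.1 * 100
= 41.89%

41.89%


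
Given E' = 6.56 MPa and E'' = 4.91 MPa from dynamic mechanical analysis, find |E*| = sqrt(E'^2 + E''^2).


|E*| = sqrt(E'^2 + E''^2)
= sqrt(6.56^2 + 4.91^2)
= sqrt(43.0336 + 24.1081)
= 8.194 MPa

8.194 MPa


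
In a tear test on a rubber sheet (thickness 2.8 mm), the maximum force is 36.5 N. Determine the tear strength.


Tear strength = force / thickness
= 36.5 / 2.8
= 13.04 N/mm

13.04 N/mm


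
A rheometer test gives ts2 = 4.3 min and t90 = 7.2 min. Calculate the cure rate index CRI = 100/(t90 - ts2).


CRI = 100 / (t90 - ts2)
= 100 / (7.2 - 4.3)
= 100 / 2.9
= 34.48 min^-1

34.48 min^-1


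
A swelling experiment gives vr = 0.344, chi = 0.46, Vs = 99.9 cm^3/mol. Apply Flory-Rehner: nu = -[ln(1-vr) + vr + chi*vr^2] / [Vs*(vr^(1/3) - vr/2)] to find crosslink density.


ln(1 - vr) = ln(1 - 0.344) = -0.4216
Numerator = -((-0.4216) + 0.344 + 0.46 * 0.344^2) = 0.0232
Denominator = 99.9 * (0.344^(1/3) - 0.344/2) = 52.8151
nu = 0.0232 / 52.8151 = 4.3851e-04 mol/cm^3

4.3851e-04 mol/cm^3


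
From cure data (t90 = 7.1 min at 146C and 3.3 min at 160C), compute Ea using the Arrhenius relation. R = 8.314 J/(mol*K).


T1 = 419.15 K, T2 = 433.15 K
1/T1 - 1/T2 = 7.7112e-05
ln(t1/t2) = ln(7.1/3.3) = 0.7662
Ea = 8.314 * 0.7662 / 7.7112e-05 = 82606.8818 J/mol
Ea = 82.61 kJ/mol

82.61 kJ/mol


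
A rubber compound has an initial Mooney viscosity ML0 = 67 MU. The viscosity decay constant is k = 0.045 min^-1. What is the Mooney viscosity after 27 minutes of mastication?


ML = ML0 * exp(-k * t)
ML = 67 * exp(-0.045 * 27)
ML = 67 * 0.2967
ML = 19.88 MU

19.88 MU


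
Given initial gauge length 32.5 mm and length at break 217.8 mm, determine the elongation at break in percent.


Elongation = (Lf - L0) / L0 * 100
= (217.8 - 32.5) / 32.5 * 100
= 185.3 / 32.5 * 100
= 570.2%

570.2%


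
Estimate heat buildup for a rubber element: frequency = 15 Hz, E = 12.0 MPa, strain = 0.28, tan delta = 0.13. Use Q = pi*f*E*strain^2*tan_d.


Q = pi * f * E * strain^2 * tan_d
= pi * 15 * 12.0 * 0.28^2 * 0.13
= pi * 15 * 12.0 * 0.0784 * 0.13
= 5.7634

Q = 5.7634


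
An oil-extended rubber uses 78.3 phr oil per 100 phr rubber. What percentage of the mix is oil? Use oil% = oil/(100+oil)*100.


Oil % = oil / (100 + oil) * 100
= 78.3 / (100 + 78.3) * 100
= 78.3 / 178.3 * 100
= 43.91%

43.91%


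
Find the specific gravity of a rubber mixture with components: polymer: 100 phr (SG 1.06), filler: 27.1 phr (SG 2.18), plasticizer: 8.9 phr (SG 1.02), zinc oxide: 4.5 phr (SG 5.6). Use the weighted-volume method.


Sum of weights = 140.5
Volume contributions:
  polymer: 100/1.06 = 94.3396
  filler: 27.1/2.18 = 12.4312
  plasticizer: 8.9/1.02 = 8.7255
  zinc oxide: 4.5/5.6 = 0.8036
Sum of volumes = 116.2999
SG = 140.5 / 116.2999 = 1.208

SG = 1.208


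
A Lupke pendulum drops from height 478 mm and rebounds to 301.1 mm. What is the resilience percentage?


Resilience = h_rebound / h_drop * 100
= 301.1 / 478 * 100
= 63.0%

63.0%


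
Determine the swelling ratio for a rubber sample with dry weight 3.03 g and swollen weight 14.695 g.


Q = W_swollen / W_dry
Q = 14.695 / 3.03
Q = 4.85

Q = 4.85


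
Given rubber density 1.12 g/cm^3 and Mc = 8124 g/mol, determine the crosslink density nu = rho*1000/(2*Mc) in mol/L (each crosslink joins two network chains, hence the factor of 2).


nu = rho * 1000 / (2 * Mc)
nu = 1.12 * 1000 / (2 * 8124)
nu = 1120.0 / 16248
nu = 0.0689 mol/L

0.0689 mol/L


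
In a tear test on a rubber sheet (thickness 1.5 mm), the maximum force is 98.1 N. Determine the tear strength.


Tear strength = force / thickness
= 98.1 / 1.5
= 65.4 N/mm

65.4 N/mm


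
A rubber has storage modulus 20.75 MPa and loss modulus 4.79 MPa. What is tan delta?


tan delta = E'' / E'
= 4.79 / 20.75
= 0.2308

tan delta = 0.2308


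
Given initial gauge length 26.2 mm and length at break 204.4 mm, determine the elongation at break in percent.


Elongation = (Lf - L0) / L0 * 100
= (204.4 - 26.2) / 26.2 * 100
= 178.2 / 26.2 * 100
= 680.2%

680.2%


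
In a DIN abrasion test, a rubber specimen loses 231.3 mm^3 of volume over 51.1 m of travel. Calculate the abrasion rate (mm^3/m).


Rate = volume_loss / distance
= 231.3 / 51.1
= 4.526 mm^3/m

4.526 mm^3/m


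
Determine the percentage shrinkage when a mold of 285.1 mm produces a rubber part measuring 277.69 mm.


Shrinkage = (mold - part) / mold * 100
= (285.1 - 277.69) / 285.1 * 100
= 7.41 / 285.1 * 100
= 2.6%

2.6%


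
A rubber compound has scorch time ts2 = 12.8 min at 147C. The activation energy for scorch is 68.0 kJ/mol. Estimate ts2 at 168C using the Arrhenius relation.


Convert temperatures: T1 = 147 + 273.15 = 420.15 K, T2 = 168 + 273.15 = 441.15 K
ts2_new = 12.8 * exp(68000 / 8.314 * (1/441.15 - 1/420.15))
1/T2 - 1/T1 = -1.1330e-04
ts2_new = 5.07 min

5.07 min


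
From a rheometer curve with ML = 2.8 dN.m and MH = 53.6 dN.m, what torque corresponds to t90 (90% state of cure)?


M90 = ML + 0.9 * (MH - ML)
M90 = 2.8 + 0.9 * (53.6 - 2.8)
M90 = 2.8 + 0.9 * 50.8
M90 = 48.52 dN.m

48.52 dN.m


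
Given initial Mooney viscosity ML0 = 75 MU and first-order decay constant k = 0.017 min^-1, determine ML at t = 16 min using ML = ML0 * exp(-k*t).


ML = ML0 * exp(-k * t)
ML = 75 * exp(-0.017 * 16)
ML = 75 * 0.7619
ML = 57.14 MU

57.14 MU


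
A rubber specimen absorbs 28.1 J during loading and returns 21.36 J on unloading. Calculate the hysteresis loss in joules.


Hysteresis loss = loading - unloading
= 28.1 - 21.36
= 6.74 J

6.74 J


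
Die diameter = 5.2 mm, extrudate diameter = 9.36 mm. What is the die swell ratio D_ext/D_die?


Die swell ratio = D_extrudate / D_die
= 9.36 / 5.2
= 1.8

Die swell = 1.8


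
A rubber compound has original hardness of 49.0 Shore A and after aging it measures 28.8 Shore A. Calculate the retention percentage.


Retention = aged / original * 100
= 28.8 / 49.0 * 100
= 58.8%

58.8%


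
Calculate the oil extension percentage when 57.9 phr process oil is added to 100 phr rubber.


Oil % = oil / (100 + oil) * 100
= 57.9 / (100 + 57.9) * 100
= 57.9 / 157.9 * 100
= 36.67%

36.67%


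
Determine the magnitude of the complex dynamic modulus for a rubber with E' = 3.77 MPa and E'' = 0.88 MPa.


|E*| = sqrt(E'^2 + E''^2)
= sqrt(3.77^2 + 0.88^2)
= sqrt(14.2129 + 0.7744)
= 3.871 MPa

3.871 MPa


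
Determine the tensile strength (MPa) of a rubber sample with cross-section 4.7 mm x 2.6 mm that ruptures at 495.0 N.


Area = width * thickness = 4.7 * 2.6 = 12.22 mm^2
TS = force / area = 495.0 / 12.22 = 40.51 MPa

40.51 MPa


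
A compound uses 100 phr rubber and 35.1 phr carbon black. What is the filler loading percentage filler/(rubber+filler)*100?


Filler % = filler / (rubber + filler) * 100
= 35.1 / (100 + 35.1) * 100
= 35.1 / 135.1 * 100
= 25.98%

25.98%


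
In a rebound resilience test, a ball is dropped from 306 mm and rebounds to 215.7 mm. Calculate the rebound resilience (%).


Resilience = h_rebound / h_drop * 100
= 215.7 / 306 * 100
= 70.5%

70.5%


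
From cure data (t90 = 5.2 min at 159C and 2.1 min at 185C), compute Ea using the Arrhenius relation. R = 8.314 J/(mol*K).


T1 = 432.15 K, T2 = 458.15 K
1/T1 - 1/T2 = 1.3132e-04
ln(t1/t2) = ln(5.2/2.1) = 0.9067
Ea = 8.314 * 0.9067 / 1.3132e-04 = 57405.3923 J/mol
Ea = 57.41 kJ/mol

57.41 kJ/mol
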